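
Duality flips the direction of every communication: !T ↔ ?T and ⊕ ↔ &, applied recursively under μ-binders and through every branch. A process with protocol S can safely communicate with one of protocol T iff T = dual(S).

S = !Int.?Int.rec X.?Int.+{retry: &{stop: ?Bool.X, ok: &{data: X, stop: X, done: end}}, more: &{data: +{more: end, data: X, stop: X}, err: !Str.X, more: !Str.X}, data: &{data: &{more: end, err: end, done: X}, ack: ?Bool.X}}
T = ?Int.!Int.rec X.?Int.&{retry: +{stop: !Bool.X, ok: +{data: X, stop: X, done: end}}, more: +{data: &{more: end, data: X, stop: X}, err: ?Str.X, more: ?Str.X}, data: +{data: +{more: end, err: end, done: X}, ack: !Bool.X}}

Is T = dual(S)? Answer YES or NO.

NO

!Int vs ?Int  ✓
  ?Int vs !Int  ✓
    rec X vs rec X  ✓ (rec unchanged)
      ?Int vs ?Int  ✗ same direction on both sides — not dual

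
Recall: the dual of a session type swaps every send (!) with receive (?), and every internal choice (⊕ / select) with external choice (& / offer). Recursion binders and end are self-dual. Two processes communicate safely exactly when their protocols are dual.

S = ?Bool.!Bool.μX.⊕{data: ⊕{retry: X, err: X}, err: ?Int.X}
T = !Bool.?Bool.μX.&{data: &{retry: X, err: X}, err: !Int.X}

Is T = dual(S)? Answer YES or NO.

YES

?Bool vs !Bool  ok
  !Bool vs ?Bool  ok
    μX vs μX  ok (rec unchanged)
      ⊕{data,err} vs &{data,err}  ok same labels
        • data:
          ⊕{retry,err} vs &{retry,err}  ok same labels
            • retry:
              X vs X  ok
            • err:
              X vs X  ok
        • err:
          ?Int vs !Int  ok
            X vs X  ok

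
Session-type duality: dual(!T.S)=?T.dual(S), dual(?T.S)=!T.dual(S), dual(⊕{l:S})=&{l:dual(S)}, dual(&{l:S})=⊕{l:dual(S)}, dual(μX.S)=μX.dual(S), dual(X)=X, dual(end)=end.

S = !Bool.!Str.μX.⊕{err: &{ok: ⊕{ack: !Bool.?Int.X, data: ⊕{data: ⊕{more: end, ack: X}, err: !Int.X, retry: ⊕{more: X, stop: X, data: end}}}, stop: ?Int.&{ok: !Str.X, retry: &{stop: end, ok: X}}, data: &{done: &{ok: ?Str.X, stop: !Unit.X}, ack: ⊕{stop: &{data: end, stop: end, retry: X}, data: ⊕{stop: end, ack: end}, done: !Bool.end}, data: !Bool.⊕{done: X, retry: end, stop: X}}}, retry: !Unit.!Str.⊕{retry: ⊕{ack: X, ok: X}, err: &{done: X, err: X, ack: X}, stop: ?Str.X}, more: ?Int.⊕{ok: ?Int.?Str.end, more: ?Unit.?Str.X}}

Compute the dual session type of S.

!Bool ↦ ?Bool
  !Str ↦ ?Str
    μX ↦ μX  (rec unchanged)
      ⊕{err,retry,more} ↦ &{err,retry,more}  (internal→external)
        • err:
          &{ok,stop,data} ↦ ⊕{ok,stop,data}  (offer→select)
            • ok:
              ⊕{ack,data} ↦ &{ack,data}  (internal→external)
                • ack:
                  !Bool ↦ ?Bool
                    ?Int ↦ !Int
                      X ↦ X
                • data:
                  ⊕{data,err,retry} ↦ &{data,err,retry}  (internal→external)
                    • data:
                      ⊕{more,ack} ↦ &{more,ack}  (internal→external)
                        • more:
                          end ↦ end
                        • ack:
                          X ↦ X
                    • err:
                      !Int ↦ ?Int
                        X ↦ X
                    • retry:
                      ⊕{more,stop,data} ↦ &{more,stop,data}  (internal→external)
                        • more:
                          X ↦ X
                        • stop:
                          X ↦ X
                        • data:
                          end ↦ end
            • stop:
              ?Int ↦ !Int
                &{ok,retry} ↦ ⊕{ok,retry}  (offer→select)
                  • ok:
                    !Str ↦ ?Str
                      X ↦ X
                  • retry:
                    &{stop,ok} ↦ ⊕{stop,ok}  (offer→select)
                      • stop:
                        end ↦ end
                      • ok:
                        X ↦ X
            • data:
              &{done,ack,data} ↦ ⊕{done,ack,data}  (offer→select)
                • done:
                  &{ok,stop} ↦ ⊕{ok,stop}  (offer→select)
                    • ok:
                      ?Str ↦ !Str
                        X ↦ X
                    • stop:
                      !Unit ↦ ?Unit
                        X ↦ X
                • ack:
                  ⊕{stop,data,done} ↦ &{stop,data,done}  (internal→external)
                    • stop:
                      &{data,stop,retry} ↦ ⊕{data,stop,retry}  (offer→select)
                        • data:
                          end ↦ end
                        • stop:
                          end ↦ end
                        • retry:
                          X ↦ X
                    • data:
                      ⊕{stop,ack} ↦ &{stop,ack}  (internal→external)
                        • stop:
                          end ↦ end
                        • ack:
                          end ↦ end
                    • done:
                      !Bool ↦ ?Bool
                        end ↦ end
                • data:
                  !Bool ↦ ?Bool
                    ⊕{done,retry,stop} ↦ &{done,retry,stop}  (internal→external)
                      • done:
                        X ↦ X
                      • retry:
                        end ↦ end
                      • stop:
                        X ↦ X
        • retry:
          !Unit ↦ ?Unit
            !Str ↦ ?Str
              ⊕{retry,err,stop} ↦ &{retry,err,stop}  (internal→external)
                • retry:
                  ⊕{ack,ok} ↦ &{ack,ok}  (internal→external)
                    • ack:
                      X ↦ X
                    • ok:
                      X ↦ X
                • err:
                  &{done,err,ack} ↦ ⊕{done,err,ack}  (offer→select)
                    • done:
                      X ↦ X
                    • err:
                      X ↦ X
                    • ack:
                      X ↦ X
                • stop:
                  ?Str ↦ !Str
                    X ↦ X
        • more:
          ?Int ↦ !Int
            ⊕{ok,more} ↦ &{ok,more}  (internal→external)
              • ok:
                ?Int ↦ !Int
                  ?Str ↦ !Str
                    end ↦ end
              • more:
                ?Unit ↦ !Unit
                  ?Str ↦ !Str
                    X ↦ X

?Bool.?Str.μX.&{err: ⊕{ok: &{ack: ?Bool.!Int.X, data: &{data: &{more: end, ack: X}, err: ?Int.X, retry: &{more: X, stop: X, data: end}}}, stop: !Int.⊕{ok: ?Str.X, retry: ⊕{stop: end, ok: X}}, data: ⊕{done: ⊕{ok: !Str.X, stop: ?Unit.X}, ack: &{stop: ⊕{data: end, stop: end, retry: X}, data: &{stop: end, ack: end}, done: ?Bool.end}, data: ?Bool.&{done: X, retry: end, stop: X}}}, retry: ?Unit.?Str.&{retry: &{ack: X, ok: X}, err: ⊕{done: X, err: X, ack: X}, stop: !Str.X}, more: !Int.&{ok: !Int.!Str.end, more: !Unit.!Str.X}}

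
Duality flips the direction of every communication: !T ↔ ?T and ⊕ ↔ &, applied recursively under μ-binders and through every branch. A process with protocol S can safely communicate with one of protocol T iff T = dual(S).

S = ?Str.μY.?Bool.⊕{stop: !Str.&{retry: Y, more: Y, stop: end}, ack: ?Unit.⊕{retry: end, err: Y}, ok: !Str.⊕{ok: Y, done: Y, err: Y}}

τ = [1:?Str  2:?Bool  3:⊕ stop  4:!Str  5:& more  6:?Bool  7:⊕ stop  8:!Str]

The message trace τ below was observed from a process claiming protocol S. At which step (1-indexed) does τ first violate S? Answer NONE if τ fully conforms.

NONE

step 1: ?Str  ✓  cont: μY.…
step 2: ?Bool  ✓  cont: ⊕{stop: !Str.&{retry: μY.…, more: μY.…, stop: end}, ack: ?Unit.⊕{retry: end, err: μY.…}, ok: !Str.⊕{ok: μY.…, done: μY.…, err: μY.…}}
step 3: ⊕ stop  ✓  cont: !Str.&{retry: μY.…, more: μY.…, stop: end}
step 4: !Str  ✓  cont: &{retry: μY.…, more: μY.…, stop: end}
step 5: & more  ✓  cont: μY.…
step 6: ?Bool  ✓  cont: ⊕{stop: !Str.&{retry: μY.…, more: μY.…, stop: end}, ack: ?Unit.⊕{retry: end, err: μY.…}, ok: !Str.⊕{ok: μY.…, done: μY.…, err: μY.…}}
step 7: ⊕ stop  ✓  cont: !Str.&{retry: μY.…, more: μY.…, stop: end}
step 8: !Str  ✓  cont: &{retry: μY.…, more: μY.…, stop: end}
all 8 steps conform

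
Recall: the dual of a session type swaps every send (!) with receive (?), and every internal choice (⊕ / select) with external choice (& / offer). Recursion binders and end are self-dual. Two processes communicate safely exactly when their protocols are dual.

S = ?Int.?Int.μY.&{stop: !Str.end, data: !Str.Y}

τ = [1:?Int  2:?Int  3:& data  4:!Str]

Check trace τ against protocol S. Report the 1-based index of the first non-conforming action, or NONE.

@1 ?Int  match  now at ?Int.μY.…
@2 ?Int  match  now at μY.…
@3 & data  match  now at !Str.μY.…
@4 !Str  match  now at μY.…
all 4 steps conform

NONE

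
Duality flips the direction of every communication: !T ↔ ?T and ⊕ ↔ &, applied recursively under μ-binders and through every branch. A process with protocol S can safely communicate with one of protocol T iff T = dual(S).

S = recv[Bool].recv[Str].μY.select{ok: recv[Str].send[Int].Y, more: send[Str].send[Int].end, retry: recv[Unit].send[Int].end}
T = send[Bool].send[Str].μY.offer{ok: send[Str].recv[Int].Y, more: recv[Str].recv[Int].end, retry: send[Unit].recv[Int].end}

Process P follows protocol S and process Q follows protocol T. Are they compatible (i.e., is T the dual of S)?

recv[Bool] vs send[Bool]  ok
  recv[Str] vs send[Str]  ok
    μY vs μY  ok (μ self-dual)
      select{ok,more,retry} vs offer{ok,more,retry}  ok label sets agree
        [ok]
          recv[Str] vs send[Str]  ok
            send[Int] vs recv[Int]  ok
              Y vs Y  ok
        [more]
          send[Str] vs recv[Str]  ok
            send[Int] vs recv[Int]  ok
              end vs end  ok
        [retry]
          recv[Unit] vs send[Unit]  ok
            send[Int] vs recv[Int]  ok
              end vs end  ok

YES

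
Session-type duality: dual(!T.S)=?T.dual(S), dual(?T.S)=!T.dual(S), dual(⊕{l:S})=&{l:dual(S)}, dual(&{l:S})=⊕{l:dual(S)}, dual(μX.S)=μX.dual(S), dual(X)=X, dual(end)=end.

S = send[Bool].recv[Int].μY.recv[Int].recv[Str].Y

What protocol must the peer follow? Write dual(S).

recv[Bool].send[Int].μY.send[Int].send[Str].Y

send[Bool] ↦ recv[Bool]
  recv[Int] ↦ send[Int]
    μY ↦ μY  (μ self-dual)
      recv[Int] ↦ send[Int]
        recv[Str] ↦ send[Str]
          Y self-dual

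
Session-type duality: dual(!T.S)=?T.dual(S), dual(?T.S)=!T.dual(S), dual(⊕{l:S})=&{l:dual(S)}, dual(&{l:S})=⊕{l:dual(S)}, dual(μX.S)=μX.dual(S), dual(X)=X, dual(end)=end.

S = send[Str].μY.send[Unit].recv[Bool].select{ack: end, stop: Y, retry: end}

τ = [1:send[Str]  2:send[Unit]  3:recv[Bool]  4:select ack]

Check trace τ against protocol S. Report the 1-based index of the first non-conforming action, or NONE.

[1] send[Str]  match  residual = μY.…
[2] send[Unit]  match  residual = recv[Bool].select{ack: end, stop: μY.…, retry: end}
[3] recv[Bool]  match  residual = select{ack: end, stop: μY.…, retry: end}
[4] select ack  match  residual = end
τ conforms to S (length 4)

NONE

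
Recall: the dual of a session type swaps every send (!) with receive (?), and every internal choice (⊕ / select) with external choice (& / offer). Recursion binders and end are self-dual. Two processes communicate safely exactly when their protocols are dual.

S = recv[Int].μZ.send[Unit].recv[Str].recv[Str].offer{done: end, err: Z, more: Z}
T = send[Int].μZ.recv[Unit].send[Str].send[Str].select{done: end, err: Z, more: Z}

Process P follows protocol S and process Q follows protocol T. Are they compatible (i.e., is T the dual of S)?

recv[Int] | send[Int]  ✓
  μZ | μZ  ✓ (binder kept)
    send[Unit] | recv[Unit]  ✓
      recv[Str] | send[Str]  ✓
        recv[Str] | send[Str]  ✓
          offer{done,err,more} | select{done,err,more}  ✓ label sets agree
            [done]
              end | end  ✓
            [err]
              Z | Z  ✓
            [more]
              Z | Z  ✓

YES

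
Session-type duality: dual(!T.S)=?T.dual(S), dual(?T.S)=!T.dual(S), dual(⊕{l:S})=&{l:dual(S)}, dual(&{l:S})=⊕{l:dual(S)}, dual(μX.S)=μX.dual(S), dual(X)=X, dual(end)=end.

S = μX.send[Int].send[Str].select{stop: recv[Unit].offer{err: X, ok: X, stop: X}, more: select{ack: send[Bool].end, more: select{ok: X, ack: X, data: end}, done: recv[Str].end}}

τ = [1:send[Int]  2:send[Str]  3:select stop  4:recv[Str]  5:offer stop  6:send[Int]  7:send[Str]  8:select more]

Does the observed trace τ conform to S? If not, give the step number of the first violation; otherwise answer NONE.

@1 send[Int]  match  state: send[Str].select{stop: recv[Unit].offer{err: μX.…, ok: μX.…, stop: μX.…}, more: select{ack: send[Bool].end, more: select{ok: μX.…, ack: μX.…, data: end}, done: recv[Str].end}}
@2 send[Str]  match  state: select{stop: recv[Unit].offer{err: μX.…, ok: μX.…, stop: μX.…}, more: select{ack: send[Bool].end, more: select{ok: μX.…, ack: μX.…, data: end}, done: recv[Str].end}}
@3 select stop  match  state: recv[Unit].offer{err: μX.…, ok: μX.…, stop: μX.…}
@4 got recv[Str], protocol expects recv[Unit]  ✗

4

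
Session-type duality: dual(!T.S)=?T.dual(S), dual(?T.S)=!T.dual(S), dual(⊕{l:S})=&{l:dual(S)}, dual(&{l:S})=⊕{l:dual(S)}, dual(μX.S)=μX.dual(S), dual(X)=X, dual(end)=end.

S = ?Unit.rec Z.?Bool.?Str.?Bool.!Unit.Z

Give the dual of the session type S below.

!Unit.rec Z.!Bool.!Str.!Bool.?Unit.Z

?Unit = !Unit
  rec Z = rec Z  (binder kept)
    ?Bool = !Bool
      ?Str = !Str
        ?Bool = !Bool
          !Unit = ?Unit
            Z self-dual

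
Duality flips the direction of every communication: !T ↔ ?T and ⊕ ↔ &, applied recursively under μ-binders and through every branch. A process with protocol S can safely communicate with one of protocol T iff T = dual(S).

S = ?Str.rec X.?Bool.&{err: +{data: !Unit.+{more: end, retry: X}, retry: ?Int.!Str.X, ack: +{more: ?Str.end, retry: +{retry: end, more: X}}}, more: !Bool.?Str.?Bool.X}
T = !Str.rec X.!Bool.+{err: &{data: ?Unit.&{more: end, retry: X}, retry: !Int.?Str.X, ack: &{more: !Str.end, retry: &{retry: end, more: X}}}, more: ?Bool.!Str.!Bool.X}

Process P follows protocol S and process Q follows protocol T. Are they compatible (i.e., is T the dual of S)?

?Str | !Str  ok
  rec X | rec X  ok (binder kept)
    ?Bool | !Bool  ok
      &{err,more} | +{err,more}  ok label sets agree
        [err]
          +{data,retry,ack} | &{data,retry,ack}  ok label sets agree
            [data]
              !Unit | ?Unit  ok
                +{more,retry} | &{more,retry}  ok label sets agree
                  [more]
                    end | end  ok
                  [retry]
                    X | X  ok
            [retry]
              ?Int | !Int  ok
                !Str | ?Str  ok
                  X | X  ok
            [ack]
              +{more,retry} | &{more,retry}  ok label sets agree
                [more]
                  ?Str | !Str  ok
                    end | end  ok
                [retry]
                  +{retry,more} | &{retry,more}  ok label sets agree
                    [retry]
                      end | end  ok
                    [more]
                      X | X  ok
        [more]
          !Bool | ?Bool  ok
            ?Str | !Str  ok
              ?Bool | !Bool  ok
                X | X  ok

YES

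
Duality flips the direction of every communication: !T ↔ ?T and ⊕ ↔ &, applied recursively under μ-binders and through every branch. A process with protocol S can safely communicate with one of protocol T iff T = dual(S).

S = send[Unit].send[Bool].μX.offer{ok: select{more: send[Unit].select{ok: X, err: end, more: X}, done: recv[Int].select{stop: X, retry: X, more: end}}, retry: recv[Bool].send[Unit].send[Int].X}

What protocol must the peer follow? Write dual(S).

recv[Unit].recv[Bool].μX.select{ok: offer{more: recv[Unit].offer{ok: X, err: end, more: X}, done: send[Int].offer{stop: X, retry: X, more: end}}, retry: send[Bool].recv[Unit].recv[Int].X}

send[Unit] ↦ recv[Unit]
  send[Bool] ↦ recv[Bool]
    μX ↦ μX  (rec unchanged)
      offer{ok,retry} ↦ select{ok,retry}  (offer→select)
        • ok:
          select{more,done} ↦ offer{more,done}  (⊕→&)
            • more:
              send[Unit] ↦ recv[Unit]
                select{ok,err,more} ↦ offer{ok,err,more}  (⊕→&)
                  • ok:
                    dual(X) = X
                  • err:
                    dual(end) = end
                  • more:
                    dual(X) = X
            • done:
              recv[Int] ↦ send[Int]
                select{stop,retry,more} ↦ offer{stop,retry,more}  (⊕→&)
                  • stop:
                    dual(X) = X
                  • retry:
                    dual(X) = X
                  • more:
                    dual(end) = end
        • retry:
          recv[Bool] ↦ send[Bool]
            send[Unit] ↦ recv[Unit]
              send[Int] ↦ recv[Int]
                dual(X) = X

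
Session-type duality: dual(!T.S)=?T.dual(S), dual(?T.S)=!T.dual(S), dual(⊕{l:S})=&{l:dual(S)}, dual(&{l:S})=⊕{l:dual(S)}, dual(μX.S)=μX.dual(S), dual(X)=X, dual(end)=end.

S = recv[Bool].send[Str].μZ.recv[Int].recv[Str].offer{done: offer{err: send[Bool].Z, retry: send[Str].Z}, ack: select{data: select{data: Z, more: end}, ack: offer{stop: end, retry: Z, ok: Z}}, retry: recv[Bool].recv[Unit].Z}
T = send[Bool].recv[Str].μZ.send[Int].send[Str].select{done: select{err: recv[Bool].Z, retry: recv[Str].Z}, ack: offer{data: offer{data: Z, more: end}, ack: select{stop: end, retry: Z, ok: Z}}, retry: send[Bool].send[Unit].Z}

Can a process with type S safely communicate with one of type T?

recv[Bool] | send[Bool]  ✓
  send[Str] | recv[Str]  ✓
    μZ | μZ  ✓ (μ self-dual)
      recv[Int] | send[Int]  ✓
        recv[Str] | send[Str]  ✓
          offer{done,ack,retry} | select{done,ack,retry}  ✓ labels match
            • done:
              offer{err,retry} | select{err,retry}  ✓ labels match
                • err:
                  send[Bool] | recv[Bool]  ✓
                    Z | Z  ✓
                • retry:
                  send[Str] | recv[Str]  ✓
                    Z | Z  ✓
            • ack:
              select{data,ack} | offer{data,ack}  ✓ labels match
                • data:
                  select{data,more} | offer{data,more}  ✓ labels match
                    • data:
                      Z | Z  ✓
                    • more:
                      end | end  ✓
                • ack:
                  offer{stop,retry,ok} | select{stop,retry,ok}  ✓ labels match
                    • stop:
                      end | end  ✓
                    • retry:
                      Z | Z  ✓
                    • ok:
                      Z | Z  ✓
            • retry:
              recv[Bool] | send[Bool]  ✓
                recv[Unit] | send[Unit]  ✓
                  Z | Z  ✓

YES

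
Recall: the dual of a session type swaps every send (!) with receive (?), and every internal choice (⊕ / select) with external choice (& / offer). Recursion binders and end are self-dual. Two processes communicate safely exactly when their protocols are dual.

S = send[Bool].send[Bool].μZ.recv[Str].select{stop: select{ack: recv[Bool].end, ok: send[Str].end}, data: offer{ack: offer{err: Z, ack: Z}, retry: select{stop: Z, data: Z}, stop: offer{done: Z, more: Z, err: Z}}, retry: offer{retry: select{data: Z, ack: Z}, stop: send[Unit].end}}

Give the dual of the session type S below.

recv[Bool].recv[Bool].μZ.send[Str].offer{stop: offer{ack: send[Bool].end, ok: recv[Str].end}, data: select{ack: select{err: Z, ack: Z}, retry: offer{stop: Z, data: Z}, stop: select{done: Z, more: Z, err: Z}}, retry: select{retry: offer{data: Z, ack: Z}, stop: recv[Unit].end}}

send[Bool] ↦ recv[Bool]
  send[Bool] ↦ recv[Bool]
    μZ ↦ μZ  (μ self-dual)
      recv[Str] ↦ send[Str]
        select{stop,data,retry} ↦ offer{stop,data,retry}  (select→offer)
          • stop:
            select{ack,ok} ↦ offer{ack,ok}  (select→offer)
              • ack:
                recv[Bool] ↦ send[Bool]
                  dual(end) = end
              • ok:
                send[Str] ↦ recv[Str]
                  dual(end) = end
          • data:
            offer{ack,retry,stop} ↦ select{ack,retry,stop}  (offer→select)
              • ack:
                offer{err,ack} ↦ select{err,ack}  (offer→select)
                  • err:
                    dual(Z) = Z
                  • ack:
                    dual(Z) = Z
              • retry:
                select{stop,data} ↦ offer{stop,data}  (select→offer)
                  • stop:
                    dual(Z) = Z
                  • data:
                    dual(Z) = Z
              • stop:
                offer{done,more,err} ↦ select{done,more,err}  (offer→select)
                  • done:
                    dual(Z) = Z
                  • more:
                    dual(Z) = Z
                  • err:
                    dual(Z) = Z
          • retry:
            offer{retry,stop} ↦ select{retry,stop}  (offer→select)
              • retry:
                select{data,ack} ↦ offer{data,ack}  (select→offer)
                  • data:
                    dual(Z) = Z
                  • ack:
                    dual(Z) = Z
              • stop:
                send[Unit] ↦ recv[Unit]
                  dual(end) = end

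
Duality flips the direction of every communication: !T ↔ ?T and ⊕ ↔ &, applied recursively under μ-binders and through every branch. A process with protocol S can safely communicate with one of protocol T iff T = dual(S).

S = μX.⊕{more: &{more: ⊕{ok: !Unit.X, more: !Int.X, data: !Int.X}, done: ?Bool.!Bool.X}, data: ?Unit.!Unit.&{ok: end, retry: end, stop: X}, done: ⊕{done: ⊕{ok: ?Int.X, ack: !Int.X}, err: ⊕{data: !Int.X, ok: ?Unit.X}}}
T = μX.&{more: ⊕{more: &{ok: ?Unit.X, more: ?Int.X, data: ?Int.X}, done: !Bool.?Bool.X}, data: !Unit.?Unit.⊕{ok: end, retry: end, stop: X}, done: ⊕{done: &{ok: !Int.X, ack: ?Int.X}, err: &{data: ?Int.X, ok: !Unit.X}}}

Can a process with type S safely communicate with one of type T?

μX | μX  match (binder kept)
  ⊕{more,data,done} | &{more,data,done}  match label sets agree
    [more]
      &{more,done} | ⊕{more,done}  match label sets agree
        [more]
          ⊕{ok,more,data} | &{ok,more,data}  match label sets agree
            [ok]
              !Unit | ?Unit  match
                X | X  match
            [more]
              !Int | ?Int  match
                X | X  match
            [data]
              !Int | ?Int  match
                X | X  match
        [done]
          ?Bool | !Bool  match
            !Bool | ?Bool  match
              X | X  match
    [data]
      ?Unit | !Unit  match
        !Unit | ?Unit  match
          &{ok,retry,stop} | ⊕{ok,retry,stop}  match label sets agree
            [ok]
              end | end  match
            [retry]
              end | end  match
            [stop]
              X | X  match
    [done]
      ⊕{done,err} | ⊕{done,err}  ✗ choice polarity not flipped — not dual

NO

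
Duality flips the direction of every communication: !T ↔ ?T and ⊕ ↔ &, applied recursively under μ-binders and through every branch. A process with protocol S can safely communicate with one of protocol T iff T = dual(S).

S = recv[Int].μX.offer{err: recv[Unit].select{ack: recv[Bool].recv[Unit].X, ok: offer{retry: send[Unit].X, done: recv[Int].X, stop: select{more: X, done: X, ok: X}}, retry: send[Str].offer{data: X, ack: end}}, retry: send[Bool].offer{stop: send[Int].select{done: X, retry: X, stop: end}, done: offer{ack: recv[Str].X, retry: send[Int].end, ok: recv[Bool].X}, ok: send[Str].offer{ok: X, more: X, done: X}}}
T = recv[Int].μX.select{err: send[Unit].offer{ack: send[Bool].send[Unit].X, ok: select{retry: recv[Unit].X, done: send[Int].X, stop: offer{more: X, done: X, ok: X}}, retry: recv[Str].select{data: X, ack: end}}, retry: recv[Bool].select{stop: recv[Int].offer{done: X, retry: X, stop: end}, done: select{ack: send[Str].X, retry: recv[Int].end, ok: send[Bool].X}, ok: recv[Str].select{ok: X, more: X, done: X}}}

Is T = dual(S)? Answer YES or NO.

recv[Int] vs recv[Int]  ✗ same direction on both sides — not dual

NO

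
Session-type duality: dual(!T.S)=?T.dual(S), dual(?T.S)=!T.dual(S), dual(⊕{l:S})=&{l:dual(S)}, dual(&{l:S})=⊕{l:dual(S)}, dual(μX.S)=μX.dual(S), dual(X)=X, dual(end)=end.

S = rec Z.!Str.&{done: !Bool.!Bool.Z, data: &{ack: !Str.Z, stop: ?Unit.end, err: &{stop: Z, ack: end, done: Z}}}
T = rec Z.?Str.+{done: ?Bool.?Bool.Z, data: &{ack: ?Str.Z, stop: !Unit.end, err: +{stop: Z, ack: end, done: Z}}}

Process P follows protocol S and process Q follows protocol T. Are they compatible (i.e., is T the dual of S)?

NO

rec Z ‖ rec Z  ok (rec unchanged)
  !Str ‖ ?Str  ok
    &{done,data} ‖ +{done,data}  ok same labels
      case done:
        !Bool ‖ ?Bool  ok
          !Bool ‖ ?Bool  ok
            Z ‖ Z  ok
      case data:
        &{ack,stop,err} ‖ &{ack,stop,err}  ✗ choice polarity not flipped — not dual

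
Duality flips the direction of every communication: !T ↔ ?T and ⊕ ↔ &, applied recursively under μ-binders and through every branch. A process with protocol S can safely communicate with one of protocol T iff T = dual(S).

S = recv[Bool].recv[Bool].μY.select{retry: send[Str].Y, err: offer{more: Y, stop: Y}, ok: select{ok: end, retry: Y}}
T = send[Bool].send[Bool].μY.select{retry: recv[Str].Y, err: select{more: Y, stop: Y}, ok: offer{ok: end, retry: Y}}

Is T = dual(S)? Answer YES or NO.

NO

recv[Bool] vs send[Bool]  match
  recv[Bool] vs send[Bool]  match
    μY vs μY  match (binder kept)
      select{retry,err,ok} vs select{retry,err,ok}  ✗ choice polarity not flipped — not dual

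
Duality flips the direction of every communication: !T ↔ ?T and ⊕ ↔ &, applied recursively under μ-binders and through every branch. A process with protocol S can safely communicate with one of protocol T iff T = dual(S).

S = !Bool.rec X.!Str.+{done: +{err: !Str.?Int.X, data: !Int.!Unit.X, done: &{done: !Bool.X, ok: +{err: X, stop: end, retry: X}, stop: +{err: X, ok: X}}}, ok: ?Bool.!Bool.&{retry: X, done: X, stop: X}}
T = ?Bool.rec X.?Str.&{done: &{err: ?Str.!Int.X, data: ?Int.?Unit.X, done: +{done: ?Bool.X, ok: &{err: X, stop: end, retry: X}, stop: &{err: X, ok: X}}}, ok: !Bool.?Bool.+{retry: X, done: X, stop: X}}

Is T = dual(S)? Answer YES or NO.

YES

!Bool ‖ ?Bool  match
  rec X ‖ rec X  match (rec unchanged)
    !Str ‖ ?Str  match
      +{done,ok} ‖ &{done,ok}  match same labels
        case done:
          +{err,data,done} ‖ &{err,data,done}  match same labels
            case err:
              !Str ‖ ?Str  match
                ?Int ‖ !Int  match
                  X ‖ X  match
            case data:
              !Int ‖ ?Int  match
                !Unit ‖ ?Unit  match
                  X ‖ X  match
            case done:
              &{done,ok,stop} ‖ +{done,ok,stop}  match same labels
                case done:
                  !Bool ‖ ?Bool  match
                    X ‖ X  match
                case ok:
                  +{err,stop,retry} ‖ &{err,stop,retry}  match same labels
                    case err:
                      X ‖ X  match
                    case stop:
                      end ‖ end  match
                    case retry:
                      X ‖ X  match
                case stop:
                  +{err,ok} ‖ &{err,ok}  match same labels
                    case err:
                      X ‖ X  match
                    case ok:
                      X ‖ X  match
        case ok:
          ?Bool ‖ !Bool  match
            !Bool ‖ ?Bool  match
              &{retry,done,stop} ‖ +{retry,done,stop}  match same labels
                case retry:
                  X ‖ X  match
                case done:
                  X ‖ X  match
                case stop:
                  X ‖ X  match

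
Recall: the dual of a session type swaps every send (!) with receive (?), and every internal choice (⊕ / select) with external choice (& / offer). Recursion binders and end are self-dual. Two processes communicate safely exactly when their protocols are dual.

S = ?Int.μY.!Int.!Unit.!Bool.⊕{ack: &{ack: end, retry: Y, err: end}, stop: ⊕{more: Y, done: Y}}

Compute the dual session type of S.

?Int = !Int
  μY = μY  (rec unchanged)
    !Int = ?Int
      !Unit = ?Unit
        !Bool = ?Bool
          ⊕{ack,stop} = &{ack,stop}  (⊕→&)
            • ack:
              &{ack,retry,err} = ⊕{ack,retry,err}  (offer→select)
                • ack:
                  end ↦ end
                • retry:
                  Y ↦ Y
                • err:
                  end ↦ end
            • stop:
              ⊕{more,done} = &{more,done}  (⊕→&)
                • more:
                  Y ↦ Y
                • done:
                  Y ↦ Y

!Int.μY.?Int.?Unit.?Bool.&{ack: ⊕{ack: end, retry: Y, err: end}, stop: &{more: Y, done: Y}}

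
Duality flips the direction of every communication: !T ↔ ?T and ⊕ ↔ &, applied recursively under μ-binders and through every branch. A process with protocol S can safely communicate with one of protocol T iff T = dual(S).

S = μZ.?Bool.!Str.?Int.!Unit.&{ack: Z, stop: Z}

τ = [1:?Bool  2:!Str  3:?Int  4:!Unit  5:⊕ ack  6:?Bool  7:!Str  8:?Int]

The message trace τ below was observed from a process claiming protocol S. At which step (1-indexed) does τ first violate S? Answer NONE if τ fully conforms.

5

step 1: ?Bool  ok  residual = !Str.?Int.!Unit.&{ack: μZ.…, stop: μZ.…}
step 2: !Str  ok  residual = ?Int.!Unit.&{ack: μZ.…, stop: μZ.…}
step 3: ?Int  ok  residual = !Unit.&{ack: μZ.…, stop: μZ.…}
step 4: !Unit  ok  residual = &{ack: μZ.…, stop: μZ.…}
step 5: got ⊕ ack, protocol expects & ack or & stop  ✗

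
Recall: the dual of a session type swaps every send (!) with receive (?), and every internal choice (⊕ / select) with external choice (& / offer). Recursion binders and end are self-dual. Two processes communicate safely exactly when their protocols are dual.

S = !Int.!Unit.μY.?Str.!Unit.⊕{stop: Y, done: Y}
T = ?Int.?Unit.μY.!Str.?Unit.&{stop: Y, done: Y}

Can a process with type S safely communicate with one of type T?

!Int | ?Int  ✓
  !Unit | ?Unit  ✓
    μY | μY  ✓ (binder kept)
      ?Str | !Str  ✓
        !Unit | ?Unit  ✓
          ⊕{stop,done} | &{stop,done}  ✓ label sets agree
            [stop]
              Y | Y  ✓
            [done]
              Y | Y  ✓

YES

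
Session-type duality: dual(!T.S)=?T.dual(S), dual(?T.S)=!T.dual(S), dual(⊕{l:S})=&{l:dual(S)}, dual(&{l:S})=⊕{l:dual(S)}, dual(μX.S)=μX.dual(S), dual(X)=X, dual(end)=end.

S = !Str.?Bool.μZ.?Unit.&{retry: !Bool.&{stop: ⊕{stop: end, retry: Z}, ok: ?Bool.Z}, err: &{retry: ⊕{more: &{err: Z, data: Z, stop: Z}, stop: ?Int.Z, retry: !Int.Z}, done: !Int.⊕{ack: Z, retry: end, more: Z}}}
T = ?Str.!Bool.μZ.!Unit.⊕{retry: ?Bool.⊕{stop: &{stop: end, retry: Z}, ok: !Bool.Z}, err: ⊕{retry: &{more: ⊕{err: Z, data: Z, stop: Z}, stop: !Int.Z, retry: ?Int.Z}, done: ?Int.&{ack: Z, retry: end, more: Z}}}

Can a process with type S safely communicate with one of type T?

YES

!Str ‖ ?Str  ✓
  ?Bool ‖ !Bool  ✓
    μZ ‖ μZ  ✓ (binder kept)
      ?Unit ‖ !Unit  ✓
        &{retry,err} ‖ ⊕{retry,err}  ✓ labels match
          case retry:
            !Bool ‖ ?Bool  ✓
              &{stop,ok} ‖ ⊕{stop,ok}  ✓ labels match
                case stop:
                  ⊕{stop,retry} ‖ &{stop,retry}  ✓ labels match
                    case stop:
                      end ‖ end  ✓
                    case retry:
                      Z ‖ Z  ✓
                case ok:
                  ?Bool ‖ !Bool  ✓
                    Z ‖ Z  ✓
          case err:
            &{retry,done} ‖ ⊕{retry,done}  ✓ labels match
              case retry:
                ⊕{more,stop,retry} ‖ &{more,stop,retry}  ✓ labels match
                  case more:
                    &{err,data,stop} ‖ ⊕{err,data,stop}  ✓ labels match
                      case err:
                        Z ‖ Z  ✓
                      case data:
                        Z ‖ Z  ✓
                      case stop:
                        Z ‖ Z  ✓
                  case stop:
                    ?Int ‖ !Int  ✓
                      Z ‖ Z  ✓
                  case retry:
                    !Int ‖ ?Int  ✓
                      Z ‖ Z  ✓
              case done:
                !Int ‖ ?Int  ✓
                  ⊕{ack,retry,more} ‖ &{ack,retry,more}  ✓ labels match
                    case ack:
                      Z ‖ Z  ✓
                    case retry:
                      end ‖ end  ✓
                    case more:
                      Z ‖ Z  ✓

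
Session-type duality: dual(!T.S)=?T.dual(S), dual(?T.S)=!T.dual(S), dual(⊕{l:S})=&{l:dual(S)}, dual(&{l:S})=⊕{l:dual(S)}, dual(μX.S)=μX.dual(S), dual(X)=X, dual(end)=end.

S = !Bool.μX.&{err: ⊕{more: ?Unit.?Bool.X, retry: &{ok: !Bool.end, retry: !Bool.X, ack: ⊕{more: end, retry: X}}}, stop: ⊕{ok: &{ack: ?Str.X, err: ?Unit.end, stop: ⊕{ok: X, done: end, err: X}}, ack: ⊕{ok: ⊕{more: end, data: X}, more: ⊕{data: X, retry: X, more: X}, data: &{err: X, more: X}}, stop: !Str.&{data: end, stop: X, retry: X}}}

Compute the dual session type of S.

!Bool → ?Bool
  μX → μX  (binder kept)
    &{err,stop} → ⊕{err,stop}  (external→internal)
      • err:
        ⊕{more,retry} → &{more,retry}  (select→offer)
          • more:
            ?Unit → !Unit
              ?Bool → !Bool
                X ↦ X
          • retry:
            &{ok,retry,ack} → ⊕{ok,retry,ack}  (external→internal)
              • ok:
                !Bool → ?Bool
                  end ↦ end
              • retry:
                !Bool → ?Bool
                  X ↦ X
              • ack:
                ⊕{more,retry} → &{more,retry}  (select→offer)
                  • more:
                    end ↦ end
                  • retry:
                    X ↦ X
      • stop:
        ⊕{ok,ack,stop} → &{ok,ack,stop}  (select→offer)
          • ok:
            &{ack,err,stop} → ⊕{ack,err,stop}  (external→internal)
              • ack:
                ?Str → !Str
                  X ↦ X
              • err:
                ?Unit → !Unit
                  end ↦ end
              • stop:
                ⊕{ok,done,err} → &{ok,done,err}  (select→offer)
                  • ok:
                    X ↦ X
                  • done:
                    end ↦ end
                  • err:
                    X ↦ X
          • ack:
            ⊕{ok,more,data} → &{ok,more,data}  (select→offer)
              • ok:
                ⊕{more,data} → &{more,data}  (select→offer)
                  • more:
                    end ↦ end
                  • data:
                    X ↦ X
              • more:
                ⊕{data,retry,more} → &{data,retry,more}  (select→offer)
                  • data:
                    X ↦ X
                  • retry:
                    X ↦ X
                  • more:
                    X ↦ X
              • data:
                &{err,more} → ⊕{err,more}  (external→internal)
                  • err:
                    X ↦ X
                  • more:
                    X ↦ X
          • stop:
            !Str → ?Str
              &{data,stop,retry} → ⊕{data,stop,retry}  (external→internal)
                • data:
                  end ↦ end
                • stop:
                  X ↦ X
                • retry:
                  X ↦ X

?Bool.μX.⊕{err: &{more: !Unit.!Bool.X, retry: ⊕{ok: ?Bool.end, retry: ?Bool.X, ack: &{more: end, retry: X}}}, stop: &{ok: ⊕{ack: !Str.X, err: !Unit.end, stop: &{ok: X, done: end, err: X}}, ack: &{ok: &{more: end, data: X}, more: &{data: X, retry: X, more: X}, data: ⊕{err: X, more: X}}, stop: ?Str.⊕{data: end, stop: X, retry: X}}}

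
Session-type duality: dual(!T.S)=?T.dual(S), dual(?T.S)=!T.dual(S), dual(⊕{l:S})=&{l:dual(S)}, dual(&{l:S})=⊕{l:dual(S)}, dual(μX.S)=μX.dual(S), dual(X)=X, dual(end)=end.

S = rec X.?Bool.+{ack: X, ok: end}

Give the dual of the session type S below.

rec X → rec X  (rec unchanged)
  ?Bool → !Bool
    +{ack,ok} → &{ack,ok}  (⊕→&)
      case ack:
        X self-dual
      case ok:
        end self-dual

rec X.!Bool.&{ack: X, ok: end}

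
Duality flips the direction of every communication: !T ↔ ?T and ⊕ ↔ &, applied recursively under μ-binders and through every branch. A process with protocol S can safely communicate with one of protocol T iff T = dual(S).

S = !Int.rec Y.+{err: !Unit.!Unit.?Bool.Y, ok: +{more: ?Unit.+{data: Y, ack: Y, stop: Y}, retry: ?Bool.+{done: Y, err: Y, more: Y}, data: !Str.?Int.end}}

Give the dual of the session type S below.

!Int → ?Int
  rec Y → rec Y  (binder kept)
    +{err,ok} → &{err,ok}  (select→offer)
      [err]
        !Unit → ?Unit
          !Unit → ?Unit
            ?Bool → !Bool
              dual(Y) = Y
      [ok]
        +{more,retry,data} → &{more,retry,data}  (select→offer)
          [more]
            ?Unit → !Unit
              +{data,ack,stop} → &{data,ack,stop}  (select→offer)
                [data]
                  dual(Y) = Y
                [ack]
                  dual(Y) = Y
                [stop]
                  dual(Y) = Y
          [retry]
            ?Bool → !Bool
              +{done,err,more} → &{done,err,more}  (select→offer)
                [done]
                  dual(Y) = Y
                [err]
                  dual(Y) = Y
                [more]
                  dual(Y) = Y
          [data]
            !Str → ?Str
              ?Int → !Int
                dual(end) = end

?Int.rec Y.&{err: ?Unit.?Unit.!Bool.Y, ok: &{more: !Unit.&{data: Y, ack: Y, stop: Y}, retry: !Bool.&{done: Y, err: Y, more: Y}, data: ?Str.!Int.end}}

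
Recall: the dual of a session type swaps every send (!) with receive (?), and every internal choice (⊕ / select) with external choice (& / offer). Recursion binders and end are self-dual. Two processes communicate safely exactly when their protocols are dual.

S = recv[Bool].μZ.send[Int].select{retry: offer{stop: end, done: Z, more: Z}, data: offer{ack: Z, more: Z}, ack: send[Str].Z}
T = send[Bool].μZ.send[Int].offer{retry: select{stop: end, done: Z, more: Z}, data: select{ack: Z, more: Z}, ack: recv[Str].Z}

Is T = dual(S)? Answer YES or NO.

recv[Bool] vs send[Bool]  match
  μZ vs μZ  match (μ self-dual)
    send[Int] vs send[Int]  ✗ same direction on both sides — not dual

NO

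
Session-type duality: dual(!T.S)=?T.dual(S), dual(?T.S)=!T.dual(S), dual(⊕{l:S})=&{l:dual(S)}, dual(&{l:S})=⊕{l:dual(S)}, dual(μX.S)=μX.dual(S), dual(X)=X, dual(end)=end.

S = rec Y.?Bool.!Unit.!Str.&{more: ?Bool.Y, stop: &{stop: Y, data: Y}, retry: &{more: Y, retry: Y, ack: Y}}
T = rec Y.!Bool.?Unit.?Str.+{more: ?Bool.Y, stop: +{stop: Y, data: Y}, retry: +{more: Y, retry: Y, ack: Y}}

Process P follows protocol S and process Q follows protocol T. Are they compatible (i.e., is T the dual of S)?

NO

rec Y ‖ rec Y  ✓ (rec unchanged)
  ?Bool ‖ !Bool  ✓
    !Unit ‖ ?Unit  ✓
      !Str ‖ ?Str  ✓
        &{more,stop,retry} ‖ +{more,stop,retry}  ✓ label sets agree
          • more:
            ?Bool ‖ ?Bool  ✗ same direction on both sides — not dual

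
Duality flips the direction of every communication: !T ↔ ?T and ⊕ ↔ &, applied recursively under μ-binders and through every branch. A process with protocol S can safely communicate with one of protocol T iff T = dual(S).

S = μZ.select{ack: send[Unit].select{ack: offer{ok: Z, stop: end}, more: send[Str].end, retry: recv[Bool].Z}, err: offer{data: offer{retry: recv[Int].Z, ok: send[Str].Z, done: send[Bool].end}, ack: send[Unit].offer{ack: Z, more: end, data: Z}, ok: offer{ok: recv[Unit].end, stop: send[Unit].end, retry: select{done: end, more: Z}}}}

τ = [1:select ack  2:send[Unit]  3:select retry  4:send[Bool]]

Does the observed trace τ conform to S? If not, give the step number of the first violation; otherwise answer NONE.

4

@1 select ack  match  residual = send[Unit].select{ack: offer{ok: μZ.…, stop: end}, more: send[Str].end, retry: recv[Bool].μZ.…}
@2 send[Unit]  match  residual = select{ack: offer{ok: μZ.…, stop: end}, more: send[Str].end, retry: recv[Bool].μZ.…}
@3 select retry  match  residual = recv[Bool].μZ.…
@4 got send[Bool], protocol expects recv[Bool]  ✗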